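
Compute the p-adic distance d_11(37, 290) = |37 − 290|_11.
d_11(37, 290) = 1/11

Step 1 — x − y = 37 − 290 = -253. Step 2 — v_11(-253) = 1 (factor: -253 = −(11^1 · 23); the sign does not affect v_p). Step 3 — |x − y|_11 = 11^{-1} = 1/11.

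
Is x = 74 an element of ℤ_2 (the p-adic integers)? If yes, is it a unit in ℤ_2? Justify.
x ∈ ℤ_2 but not a unit; v_2(x) = 1 > 0

ℤ_2 = {x ∈ ℚ_2 : v_2(x) ≥ 0} and ℤ_2^× = {x ∈ ℤ_2 : v_2(x) = 0}. Here v_2(74) = v_2(num) − v_2(den) = 1; compare against these criteria.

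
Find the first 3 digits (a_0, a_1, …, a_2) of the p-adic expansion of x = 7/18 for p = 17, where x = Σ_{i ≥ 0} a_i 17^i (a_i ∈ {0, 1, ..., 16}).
(a_0, …, a_2) = (7, 10, 6)

v_17(7/18) = 0 (numerator and denominator both coprime to 17), so x ∈ ℤ_17^×. Compute digits iteratively via a_i = x_i mod 17, x_{i+1} = (x_i − a_i)/17, with x_0 = x:
  x_0 = 7/18;  a_0 = 7;  x_1 = (x_0 − 7)/17 = -7/18
  x_1 = -7/18;  a_1 = 10;  x_2 = (x_1 − 10)/17 = -11/18
  x_2 = -11/18;  a_2 = 6;  x_3 = (x_2 − 6)/17 = -7/18
Digits: (7, 10, 6).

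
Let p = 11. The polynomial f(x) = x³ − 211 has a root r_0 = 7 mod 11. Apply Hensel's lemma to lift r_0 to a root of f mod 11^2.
r_1 = 95 (mod 121)

Hensel: r_{i+1} = r_i − f(r_i)/f′(r_i) mod 11^{i+2}, where f′(x) = 3x². Iterate:
  r_0 = 7 (mod 11)
  r_1 = 95 (mod 121)
Final: r = 95 with f(r) ≡ 0 mod 11^2.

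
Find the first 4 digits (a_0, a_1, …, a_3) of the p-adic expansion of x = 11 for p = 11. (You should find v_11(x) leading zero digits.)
(a_0, …, a_3) = (0, 1, 0, 0)

v_11(11) = 1, so a_0 = ... = a_0 = 0. Factor out: x = 11^1 · u with u = 1 a unit in ℤ_11. Expand u iteratively via a_{v+i} = u_i mod 11, u_{i+1} = (u_i − a_{v+i})/11:
  u_0 = 1;  a_1 = 1;  u_1 = (u_0 − 1)/11 = 0
  u_1 = 0;  a_2 = 0;  u_2 = (u_1 − 0)/11 = 0
  u_2 = 0;  a_3 = 0;  u_3 = (u_2 − 0)/11 = 0
Digits: (0, 1, 0, 0).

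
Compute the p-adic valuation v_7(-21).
v_7(-21) = 1

v_7(n) is the largest exponent k such that 7^k divides n. Factor out: -21 = -7^1 · 3. (Sign doesn't affect v_p.) So v_7(-21) = 1.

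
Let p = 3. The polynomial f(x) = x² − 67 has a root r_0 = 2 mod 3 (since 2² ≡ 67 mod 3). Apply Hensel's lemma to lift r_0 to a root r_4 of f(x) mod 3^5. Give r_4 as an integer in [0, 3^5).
r_4 = 119 (mod 243)

Hensel's recurrence: r_{i+1} = r_i − f(r_i)·(f′(r_i))^{-1} mod 3^{i+2}, with f′(x) = 2x. Iterate:
  r_0 = 2 (mod 3)
  r_1 = 2 (mod 9)
  r_2 = 11 (mod 27)
  r_3 = 38 (mod 81)
  r_4 = 119 (mod 243)
Final: r_4 = 119, and one checks f(r_4) ≡ 0 mod 3^5.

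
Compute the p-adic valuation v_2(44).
v_2(44) = 2

v_2(n) is the largest exponent k such that 2^k divides n. Factor out: 44 = 2^2 · 11. (Sign doesn't affect v_p.) So v_2(44) = 2.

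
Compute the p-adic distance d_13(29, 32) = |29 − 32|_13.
d_13(29, 32) = 1

Step 1 — x − y = 29 − 32 = -3. Step 2 — v_13(-3) = 0 (factor: -3 = −(13^0 · 3); the sign does not affect v_p). Step 3 — |x − y|_13 = 13^{0} = 1.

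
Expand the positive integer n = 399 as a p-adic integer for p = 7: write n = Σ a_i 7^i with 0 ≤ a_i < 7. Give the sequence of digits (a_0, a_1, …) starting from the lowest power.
(a_0, a_1, …) = (0, 1, 1, 1)

Repeated division by 7 gives the digits low-to-high: 399 = 1·7^1 + 1·7^2 + 1·7^3. Digit sequence: (0, 1, 1, 1).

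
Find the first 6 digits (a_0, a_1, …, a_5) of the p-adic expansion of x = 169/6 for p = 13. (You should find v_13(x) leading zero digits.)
(a_0, …, a_5) = (0, 0, 11, 10, 10, 10)

v_13(169/6) = 2, so a_0 = ... = a_1 = 0. Factor out: x = 13^2 · u with u = 1/6 a unit in ℤ_13. Expand u iteratively via a_{v+i} = u_i mod 13, u_{i+1} = (u_i − a_{v+i})/13:
  u_0 = 1/6;  a_2 = 11;  u_1 = (u_0 − 11)/13 = -5/6
  u_1 = -5/6;  a_3 = 10;  u_2 = (u_1 − 10)/13 = -5/6
  u_2 = -5/6;  a_4 = 10;  u_3 = (u_2 − 10)/13 = -5/6
  u_3 = -5/6;  a_5 = 10;  u_4 = (u_3 − 10)/13 = -5/6
Digits: (0, 0, 11, 10, 10, 10).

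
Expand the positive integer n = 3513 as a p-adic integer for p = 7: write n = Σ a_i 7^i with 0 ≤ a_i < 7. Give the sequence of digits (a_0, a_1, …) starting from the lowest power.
(a_0, a_1, …) = (6, 4, 1, 3, 1)

Repeated division by 7 gives the digits low-to-high: 3513 = 6 + 4·7^1 + 1·7^2 + 3·7^3 + 1·7^4. Digit sequence: (6, 4, 1, 3, 1).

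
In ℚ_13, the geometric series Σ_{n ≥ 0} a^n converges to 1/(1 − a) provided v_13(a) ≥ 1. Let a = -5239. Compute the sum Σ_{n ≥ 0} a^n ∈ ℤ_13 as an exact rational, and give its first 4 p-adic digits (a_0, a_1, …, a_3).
Σ a^n = 1/(1 − a) = 1/5240;  first 4 digits = (1, 0, 8, 10)

v_13(a) = 2 ≥ 1, so the series converges in ℤ_13 to 1/(1 − a) = 1/(1 − (-5239)) = 1/5240. Expand this rational in ℤ_13: compute digits iteratively via d_i = x_i mod 13, x_{i+1} = (x_i − d_i)/13. The first 4 digits are (1, 0, 8, 10).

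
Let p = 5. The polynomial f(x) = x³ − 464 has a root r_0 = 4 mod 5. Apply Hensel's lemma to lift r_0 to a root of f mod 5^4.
r_3 = 429 (mod 625)

Hensel: r_{i+1} = r_i − f(r_i)/f′(r_i) mod 5^{i+2}, where f′(x) = 3x². Iterate:
  r_0 = 4 (mod 5)
  r_1 = 4 (mod 25)
  r_2 = 54 (mod 125)
  r_3 = 429 (mod 625)
Final: r = 429 with f(r) ≡ 0 mod 5^4.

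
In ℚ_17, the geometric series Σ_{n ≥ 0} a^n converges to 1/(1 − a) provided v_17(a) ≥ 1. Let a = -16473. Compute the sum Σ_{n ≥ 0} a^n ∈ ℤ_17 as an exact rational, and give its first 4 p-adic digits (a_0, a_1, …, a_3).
Σ a^n = 1/(1 − a) = 1/16474;  first 4 digits = (1, 0, 11, 13)

v_17(a) = 2 ≥ 1, so the series converges in ℤ_17 to 1/(1 − a) = 1/(1 − (-16473)) = 1/16474. Expand this rational in ℤ_17: compute digits iteratively via d_i = x_i mod 17, x_{i+1} = (x_i − d_i)/17. The first 4 digits are (1, 0, 11, 13).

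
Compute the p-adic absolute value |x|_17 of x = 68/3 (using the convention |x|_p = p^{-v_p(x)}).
|68/3|_17 = 1/17

Step 1 — compute v_17(x) by factoring powers of 17 out of the numerator and denominator: v_17(68/3) = 1. Step 2 — apply |x|_p = p^{-v_p(x)} = 17^{-1} = 1/17.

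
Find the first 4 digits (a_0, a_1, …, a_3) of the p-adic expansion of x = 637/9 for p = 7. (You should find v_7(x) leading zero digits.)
(a_0, …, a_3) = (0, 0, 3, 6)

v_7(637/9) = 2, so a_0 = ... = a_1 = 0. Factor out: x = 7^2 · u with u = 13/9 a unit in ℤ_7. Expand u iteratively via a_{v+i} = u_i mod 7, u_{i+1} = (u_i − a_{v+i})/7:
  u_0 = 13/9;  a_2 = 3;  u_1 = (u_0 − 3)/7 = -2/9
  u_1 = -2/9;  a_3 = 6;  u_2 = (u_1 − 6)/7 = -8/9
Digits: (0, 0, 3, 6).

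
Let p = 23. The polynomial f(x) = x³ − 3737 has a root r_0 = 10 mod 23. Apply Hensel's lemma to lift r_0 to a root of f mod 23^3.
r_2 = 1160 (mod 12167)

Hensel: r_{i+1} = r_i − f(r_i)/f′(r_i) mod 23^{i+2}, where f′(x) = 3x². Iterate:
  r_0 = 10 (mod 23)
  r_1 = 102 (mod 529)
  r_2 = 1160 (mod 12167)
Final: r = 1160 with f(r) ≡ 0 mod 23^3.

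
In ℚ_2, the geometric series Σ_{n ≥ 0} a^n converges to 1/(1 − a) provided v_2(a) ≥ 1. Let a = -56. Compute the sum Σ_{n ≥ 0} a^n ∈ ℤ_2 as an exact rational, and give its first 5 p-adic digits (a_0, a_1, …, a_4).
Σ a^n = 1/(1 − a) = 1/57;  first 5 digits = (1, 0, 0, 1, 0)

v_2(a) = 3 ≥ 1, so the series converges in ℤ_2 to 1/(1 − a) = 1/(1 − (-56)) = 1/57. Expand this rational in ℤ_2: compute digits iteratively via d_i = x_i mod 2, x_{i+1} = (x_i − d_i)/2. The first 5 digits are (1, 0, 0, 1, 0).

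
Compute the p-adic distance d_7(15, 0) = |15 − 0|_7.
d_7(15, 0) = 1

Step 1 — x − y = 15 − 0 = 15. Step 2 — v_7(15) = 0 (factor: 15 = (7^0 · 15); the sign does not affect v_p). Step 3 — |x − y|_7 = 7^{0} = 1.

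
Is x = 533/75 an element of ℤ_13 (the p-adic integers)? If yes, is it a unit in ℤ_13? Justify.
x ∈ ℤ_13 but not a unit; v_13(x) = 1 > 0

ℤ_13 = {x ∈ ℚ_13 : v_13(x) ≥ 0} and ℤ_13^× = {x ∈ ℤ_13 : v_13(x) = 0}. Here v_13(533/75) = v_13(num) − v_13(den) = 1; compare against these criteria.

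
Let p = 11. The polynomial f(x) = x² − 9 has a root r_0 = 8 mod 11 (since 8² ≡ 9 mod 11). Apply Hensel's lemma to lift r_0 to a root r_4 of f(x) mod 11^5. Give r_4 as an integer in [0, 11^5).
r_4 = 161048 (mod 161051)

Hensel's recurrence: r_{i+1} = r_i − f(r_i)·(f′(r_i))^{-1} mod 11^{i+2}, with f′(x) = 2x. Iterate:
  r_0 = 8 (mod 11)
  r_1 = 118 (mod 121)
  r_2 = 1328 (mod 1331)
  r_3 = 14638 (mod 14641)
  r_4 = 161048 (mod 161051)
Final: r_4 = 161048, and one checks f(r_4) ≡ 0 mod 11^5.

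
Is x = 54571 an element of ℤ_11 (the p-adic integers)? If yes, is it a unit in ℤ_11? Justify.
x ∈ ℤ_11 but not a unit; v_11(x) = 3 > 0

ℤ_11 = {x ∈ ℚ_11 : v_11(x) ≥ 0} and ℤ_11^× = {x ∈ ℤ_11 : v_11(x) = 0}. Here v_11(54571) = v_11(num) − v_11(den) = 3; compare against these criteria.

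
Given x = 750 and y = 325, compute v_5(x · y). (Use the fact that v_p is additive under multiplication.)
v_5(243750) = 5

v_p(x) = 3 (factor: 750 = 5^3 · 6); v_p(y) = 2 (factor: 325 = 5^2 · 13). Additivity: v_p(xy) = v_p(x) + v_p(y) = 3 + 2 = 5. (Direct check: xy = 243750 = 5^5 · (78).)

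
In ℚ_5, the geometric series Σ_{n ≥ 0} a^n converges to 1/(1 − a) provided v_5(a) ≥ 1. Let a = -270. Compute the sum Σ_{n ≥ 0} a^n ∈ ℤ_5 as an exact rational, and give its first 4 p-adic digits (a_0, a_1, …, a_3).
Σ a^n = 1/(1 − a) = 1/271;  first 4 digits = (1, 1, 0, 2)

v_5(a) = 1 ≥ 1, so the series converges in ℤ_5 to 1/(1 − a) = 1/(1 − (-270)) = 1/271. Expand this rational in ℤ_5: compute digits iteratively via d_i = x_i mod 5, x_{i+1} = (x_i − d_i)/5. The first 4 digits are (1, 1, 0, 2).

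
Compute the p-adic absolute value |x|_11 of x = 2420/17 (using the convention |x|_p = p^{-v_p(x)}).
|2420/17|_11 = 1/121

Step 1 — compute v_11(x) by factoring powers of 11 out of the numerator and denominator: v_11(2420/17) = 2. Step 2 — apply |x|_p = p^{-v_p(x)} = 11^{-2} = 1/121.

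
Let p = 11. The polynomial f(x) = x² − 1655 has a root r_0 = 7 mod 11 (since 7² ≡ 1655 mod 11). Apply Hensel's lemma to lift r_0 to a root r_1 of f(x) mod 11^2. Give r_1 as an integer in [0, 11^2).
r_1 = 18 (mod 121)

Hensel's recurrence: r_{i+1} = r_i − f(r_i)·(f′(r_i))^{-1} mod 11^{i+2}, with f′(x) = 2x. Iterate:
  r_0 = 7 (mod 11)
  r_1 = 18 (mod 121)
Final: r_1 = 18, and one checks f(r_1) ≡ 0 mod 11^2.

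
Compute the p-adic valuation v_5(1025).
v_5(1025) = 2

v_5(n) is the largest exponent k such that 5^k divides n. Factor out: 1025 = 5^2 · 41. (Sign doesn't affect v_p.) So v_5(1025) = 2.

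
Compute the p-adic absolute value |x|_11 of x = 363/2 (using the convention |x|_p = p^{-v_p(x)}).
|363/2|_11 = 1/121

Step 1 — compute v_11(x) by factoring powers of 11 out of the numerator and denominator: v_11(363/2) = 2. Step 2 — apply |x|_p = p^{-v_p(x)} = 11^{-2} = 1/121.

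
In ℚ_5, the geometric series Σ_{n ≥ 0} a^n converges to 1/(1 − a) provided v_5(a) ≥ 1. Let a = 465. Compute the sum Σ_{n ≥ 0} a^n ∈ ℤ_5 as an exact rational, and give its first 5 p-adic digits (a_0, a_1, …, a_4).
Σ a^n = 1/(1 − a) = -1/464;  first 5 digits = (1, 3, 2, 0, 4)

v_5(a) = 1 ≥ 1, so the series converges in ℤ_5 to 1/(1 − a) = 1/(1 − 465) = -1/464. Expand this rational in ℤ_5: compute digits iteratively via d_i = x_i mod 5, x_{i+1} = (x_i − d_i)/5. The first 5 digits are (1, 3, 2, 0, 4).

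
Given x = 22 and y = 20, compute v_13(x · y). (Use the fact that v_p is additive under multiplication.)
v_13(440) = 0

v_p(x) = 0 (factor: 22 = 13^0 · 22); v_p(y) = 0 (factor: 20 = 13^0 · 20). Additivity: v_p(xy) = v_p(x) + v_p(y) = 0 + 0 = 0. (Direct check: xy = 440 = 13^0 · (440).)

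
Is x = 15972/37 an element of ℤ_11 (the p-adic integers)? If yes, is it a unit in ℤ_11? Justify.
x ∈ ℤ_11 but not a unit; v_11(x) = 3 > 0

ℤ_11 = {x ∈ ℚ_11 : v_11(x) ≥ 0} and ℤ_11^× = {x ∈ ℤ_11 : v_11(x) = 0}. Here v_11(15972/37) = v_11(num) − v_11(den) = 3; compare against these criteria.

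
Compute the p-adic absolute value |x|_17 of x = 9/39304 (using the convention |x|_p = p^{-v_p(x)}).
|9/39304|_17 = 4913

Step 1 — compute v_17(x) by factoring powers of 17 out of the numerator and denominator: v_17(9/39304) = -3. Step 2 — apply |x|_p = p^{-v_p(x)} = 17^{3} = 4913.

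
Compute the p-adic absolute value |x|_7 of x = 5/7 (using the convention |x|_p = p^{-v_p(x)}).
|5/7|_7 = 7

Step 1 — compute v_7(x) by factoring powers of 7 out of the numerator and denominator: v_7(5/7) = -1. Step 2 — apply |x|_p = p^{-v_p(x)} = 7^{1} = 7.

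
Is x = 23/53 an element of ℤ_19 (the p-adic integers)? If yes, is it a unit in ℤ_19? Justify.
x ∈ ℤ_19^× (unit); v_19(x) = 0

ℤ_19 = {x ∈ ℚ_19 : v_19(x) ≥ 0} and ℤ_19^× = {x ∈ ℤ_19 : v_19(x) = 0}. Here v_19(23/53) = v_19(num) − v_19(den) = 0; compare against these criteria.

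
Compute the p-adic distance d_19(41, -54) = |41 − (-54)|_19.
d_19(41, -54) = 1/19

Step 1 — x − y = 41 − (-54) = 95. Step 2 — v_19(95) = 1 (factor: 95 = (19^1 · 5); the sign does not affect v_p). Step 3 — |x − y|_19 = 19^{-1} = 1/19.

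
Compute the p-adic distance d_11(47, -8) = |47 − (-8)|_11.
d_11(47, -8) = 1/11

Step 1 — x − y = 47 − (-8) = 55. Step 2 — v_11(55) = 1 (factor: 55 = (11^1 · 5); the sign does not affect v_p). Step 3 — |x − y|_11 = 11^{-1} = 1/11.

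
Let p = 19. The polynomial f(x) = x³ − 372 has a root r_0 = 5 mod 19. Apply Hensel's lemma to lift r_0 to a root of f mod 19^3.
r_2 = 4451 (mod 6859)

Hensel: r_{i+1} = r_i − f(r_i)/f′(r_i) mod 19^{i+2}, where f′(x) = 3x². Iterate:
  r_0 = 5 (mod 19)
  r_1 = 119 (mod 361)
  r_2 = 4451 (mod 6859)
Final: r = 4451 with f(r) ≡ 0 mod 19^3.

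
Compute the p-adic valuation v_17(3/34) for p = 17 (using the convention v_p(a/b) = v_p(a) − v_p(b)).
v_17(3/34) = -1

Factor powers of 17 from the numerator and denominator of the reduced fraction: 3 = 17^0 · 3 and 34 = 17^1 · 2. Apply v_p(a/b) = v_p(a) − v_p(b): v_17(3/34) = 0 − 1 = -1.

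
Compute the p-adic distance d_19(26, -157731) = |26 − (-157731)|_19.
d_19(26, -157731) = 1/6859

Step 1 — x − y = 26 − (-157731) = 157757. Step 2 — v_19(157757) = 3 (factor: 157757 = (19^3 · 23); the sign does not affect v_p). Step 3 — |x − y|_19 = 19^{-3} = 1/6859.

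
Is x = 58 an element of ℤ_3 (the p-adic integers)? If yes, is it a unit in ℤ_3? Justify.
x ∈ ℤ_3^× (unit); v_3(x) = 0

ℤ_3 = {x ∈ ℚ_3 : v_3(x) ≥ 0} and ℤ_3^× = {x ∈ ℤ_3 : v_3(x) = 0}. Here v_3(58) = v_3(num) − v_3(den) = 0; compare against these criteria.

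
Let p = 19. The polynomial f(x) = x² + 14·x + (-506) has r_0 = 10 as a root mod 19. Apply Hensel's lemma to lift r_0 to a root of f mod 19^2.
r_1 = 124 (mod 361)

Hensel: r_{i+1} = r_i − f(r_i)·(f′(r_i))^{-1} mod 19^{i+2}, f′(x) = 2x + 14. Iterate:
  r_0 = 10 (mod 19)
  r_1 = 124 (mod 361)
Final: r = 124 satisfies f(r) ≡ 0 mod 19^2.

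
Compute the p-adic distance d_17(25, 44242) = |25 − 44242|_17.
d_17(25, 44242) = 1/4913

Step 1 — x − y = 25 − 44242 = -44217. Step 2 — v_17(-44217) = 3 (factor: -44217 = −(17^3 · 9); the sign does not affect v_p). Step 3 — |x − y|_17 = 17^{-3} = 1/4913.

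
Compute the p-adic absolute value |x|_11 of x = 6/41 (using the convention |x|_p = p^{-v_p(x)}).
|6/41|_11 = 1

Step 1 — compute v_11(x) by factoring powers of 11 out of the numerator and denominator: v_11(6/41) = 0. Step 2 — apply |x|_p = p^{-v_p(x)} = 11^{0} = 1.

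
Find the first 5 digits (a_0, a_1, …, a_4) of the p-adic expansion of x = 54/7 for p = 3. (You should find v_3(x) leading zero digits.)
(a_0, …, a_4) = (0, 0, 0, 2, 2)

v_3(54/7) = 3, so a_0 = ... = a_2 = 0. Factor out: x = 3^3 · u with u = 2/7 a unit in ℤ_3. Expand u iteratively via a_{v+i} = u_i mod 3, u_{i+1} = (u_i − a_{v+i})/3:
  u_0 = 2/7;  a_3 = 2;  u_1 = (u_0 − 2)/3 = -4/7
  u_1 = -4/7;  a_4 = 2;  u_2 = (u_1 − 2)/3 = -6/7
Digits: (0, 0, 0, 2, 2).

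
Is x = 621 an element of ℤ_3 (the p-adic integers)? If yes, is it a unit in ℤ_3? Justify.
x ∈ ℤ_3 but not a unit; v_3(x) = 3 > 0

ℤ_3 = {x ∈ ℚ_3 : v_3(x) ≥ 0} and ℤ_3^× = {x ∈ ℤ_3 : v_3(x) = 0}. Here v_3(621) = v_3(num) − v_3(den) = 3; compare against these criteria.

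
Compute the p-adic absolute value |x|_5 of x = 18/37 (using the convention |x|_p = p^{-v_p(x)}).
|18/37|_5 = 1

Step 1 — compute v_5(x) by factoring powers of 5 out of the numerator and denominator: v_5(18/37) = 0. Step 2 — apply |x|_p = p^{-v_p(x)} = 5^{0} = 1.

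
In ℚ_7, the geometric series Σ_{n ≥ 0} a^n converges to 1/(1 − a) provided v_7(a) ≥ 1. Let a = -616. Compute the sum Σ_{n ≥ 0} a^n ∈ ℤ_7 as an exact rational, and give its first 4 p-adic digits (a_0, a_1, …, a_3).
Σ a^n = 1/(1 − a) = 1/617;  first 4 digits = (1, 3, 3, 4)

v_7(a) = 1 ≥ 1, so the series converges in ℤ_7 to 1/(1 − a) = 1/(1 − (-616)) = 1/617. Expand this rational in ℤ_7: compute digits iteratively via d_i = x_i mod 7, x_{i+1} = (x_i − d_i)/7. The first 4 digits are (1, 3, 3, 4).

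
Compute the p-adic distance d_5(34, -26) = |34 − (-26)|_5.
d_5(34, -26) = 1/5

Step 1 — x − y = 34 − (-26) = 60. Step 2 — v_5(60) = 1 (factor: 60 = (5^1 · 12); the sign does not affect v_p). Step 3 — |x − y|_5 = 5^{-1} = 1/5.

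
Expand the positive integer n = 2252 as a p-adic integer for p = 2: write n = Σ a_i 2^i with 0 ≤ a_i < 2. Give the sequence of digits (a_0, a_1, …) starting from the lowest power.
(a_0, a_1, …) = (0, 0, 1, 1, 0, 0, 1, 1, 0, 0, 0, 1)

Repeated division by 2 gives the digits low-to-high: 2252 = 1·2^2 + 1·2^3 + 1·2^6 + 1·2^7 + 1·2^11. Digit sequence: (0, 0, 1, 1, 0, 0, 1, 1, 0, 0, 0, 1).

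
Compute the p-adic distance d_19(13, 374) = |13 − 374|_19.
d_19(13, 374) = 1/361

Step 1 — x − y = 13 − 374 = -361. Step 2 — v_19(-361) = 2 (factor: -361 = −(19^2 · 1); the sign does not affect v_p). Step 3 — |x − y|_19 = 19^{-2} = 1/361.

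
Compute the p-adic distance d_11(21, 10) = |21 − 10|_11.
d_11(21, 10) = 1/11

Step 1 — x − y = 21 − 10 = 11. Step 2 — v_11(11) = 1 (factor: 11 = (11^1 · 1); the sign does not affect v_p). Step 3 — |x − y|_11 = 11^{-1} = 1/11.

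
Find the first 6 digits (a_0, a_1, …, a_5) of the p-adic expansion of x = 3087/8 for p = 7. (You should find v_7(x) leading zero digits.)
(a_0, …, a_5) = (0, 0, 0, 2, 6, 0)

v_7(3087/8) = 3, so a_0 = ... = a_2 = 0. Factor out: x = 7^3 · u with u = 9/8 a unit in ℤ_7. Expand u iteratively via a_{v+i} = u_i mod 7, u_{i+1} = (u_i − a_{v+i})/7:
  u_0 = 9/8;  a_3 = 2;  u_1 = (u_0 − 2)/7 = -1/8
  u_1 = -1/8;  a_4 = 6;  u_2 = (u_1 − 6)/7 = -7/8
  u_2 = -7/8;  a_5 = 0;  u_3 = (u_2 − 0)/7 = -1/8
Digits: (0, 0, 0, 2, 6, 0).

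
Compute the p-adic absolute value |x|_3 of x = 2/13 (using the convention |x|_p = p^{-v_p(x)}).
|2/13|_3 = 1

Step 1 — compute v_3(x) by factoring powers of 3 out of the numerator and denominator: v_3(2/13) = 0. Step 2 — apply |x|_p = p^{-v_p(x)} = 3^{0} = 1.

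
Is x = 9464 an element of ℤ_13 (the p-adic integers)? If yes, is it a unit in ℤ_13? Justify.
x ∈ ℤ_13 but not a unit; v_13(x) = 2 > 0

ℤ_13 = {x ∈ ℚ_13 : v_13(x) ≥ 0} and ℤ_13^× = {x ∈ ℤ_13 : v_13(x) = 0}. Here v_13(9464) = v_13(num) − v_13(den) = 2; compare against these criteria.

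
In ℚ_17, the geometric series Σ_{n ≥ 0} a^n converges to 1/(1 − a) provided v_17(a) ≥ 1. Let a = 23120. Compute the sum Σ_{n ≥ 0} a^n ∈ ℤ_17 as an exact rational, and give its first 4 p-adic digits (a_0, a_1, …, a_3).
Σ a^n = 1/(1 − a) = -1/23119;  first 4 digits = (1, 0, 12, 4)

v_17(a) = 2 ≥ 1, so the series converges in ℤ_17 to 1/(1 − a) = 1/(1 − 23120) = -1/23119. Expand this rational in ℤ_17: compute digits iteratively via d_i = x_i mod 17, x_{i+1} = (x_i − d_i)/17. The first 4 digits are (1, 0, 12, 4).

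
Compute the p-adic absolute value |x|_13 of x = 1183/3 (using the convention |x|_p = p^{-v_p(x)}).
|1183/3|_13 = 1/169

Step 1 — compute v_13(x) by factoring powers of 13 out of the numerator and denominator: v_13(1183/3) = 2. Step 2 — apply |x|_p = p^{-v_p(x)} = 13^{-2} = 1/169.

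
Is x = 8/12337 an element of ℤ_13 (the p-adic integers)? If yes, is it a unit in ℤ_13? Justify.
x ∉ ℤ_13 (v_13(x) = -2 < 0)

ℤ_13 = {x ∈ ℚ_13 : v_13(x) ≥ 0} and ℤ_13^× = {x ∈ ℤ_13 : v_13(x) = 0}. Here v_13(8/12337) = v_13(num) − v_13(den) = -2; compare against these criteria.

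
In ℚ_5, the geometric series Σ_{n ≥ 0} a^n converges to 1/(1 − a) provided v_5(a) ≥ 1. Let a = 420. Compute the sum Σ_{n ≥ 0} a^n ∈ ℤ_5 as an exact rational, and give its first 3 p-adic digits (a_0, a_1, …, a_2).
Σ a^n = 1/(1 − a) = -1/419;  first 3 digits = (1, 4, 2)

v_5(a) = 1 ≥ 1, so the series converges in ℤ_5 to 1/(1 − a) = 1/(1 − 420) = -1/419. Expand this rational in ℤ_5: compute digits iteratively via d_i = x_i mod 5, x_{i+1} = (x_i − d_i)/5. The first 3 digits are (1, 4, 2).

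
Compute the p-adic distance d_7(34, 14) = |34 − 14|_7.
d_7(34, 14) = 1

Step 1 — x − y = 34 − 14 = 20. Step 2 — v_7(20) = 0 (factor: 20 = (7^0 · 20); the sign does not affect v_p). Step 3 — |x − y|_7 = 7^{0} = 1.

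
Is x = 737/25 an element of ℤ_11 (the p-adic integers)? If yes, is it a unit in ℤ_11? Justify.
x ∈ ℤ_11 but not a unit; v_11(x) = 1 > 0

ℤ_11 = {x ∈ ℚ_11 : v_11(x) ≥ 0} and ℤ_11^× = {x ∈ ℤ_11 : v_11(x) = 0}. Here v_11(737/25) = v_11(num) − v_11(den) = 1; compare against these criteria.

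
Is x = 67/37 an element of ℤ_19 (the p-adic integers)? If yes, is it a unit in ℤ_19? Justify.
x ∈ ℤ_19^× (unit); v_19(x) = 0

ℤ_19 = {x ∈ ℚ_19 : v_19(x) ≥ 0} and ℤ_19^× = {x ∈ ℤ_19 : v_19(x) = 0}. Here v_19(67/37) = v_19(num) − v_19(den) = 0; compare against these criteria.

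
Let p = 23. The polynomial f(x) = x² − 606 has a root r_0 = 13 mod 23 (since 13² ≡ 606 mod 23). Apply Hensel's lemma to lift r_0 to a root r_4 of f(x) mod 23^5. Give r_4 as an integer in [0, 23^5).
r_4 = 4193189 (mod 6436343)

Hensel's recurrence: r_{i+1} = r_i − f(r_i)·(f′(r_i))^{-1} mod 23^{i+2}, with f′(x) = 2x. Iterate:
  r_0 = 13 (mod 23)
  r_1 = 335 (mod 529)
  r_2 = 7741 (mod 12167)
  r_3 = 275415 (mod 279841)
  r_4 = 4193189 (mod 6436343)
Final: r_4 = 4193189, and one checks f(r_4) ≡ 0 mod 23^5.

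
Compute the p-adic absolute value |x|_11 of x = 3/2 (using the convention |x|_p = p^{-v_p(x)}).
|3/2|_11 = 1

Step 1 — compute v_11(x) by factoring powers of 11 out of the numerator and denominator: v_11(3/2) = 0. Step 2 — apply |x|_p = p^{-v_p(x)} = 11^{0} = 1.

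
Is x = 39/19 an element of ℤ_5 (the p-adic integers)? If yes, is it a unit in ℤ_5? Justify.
x ∈ ℤ_5^× (unit); v_5(x) = 0

ℤ_5 = {x ∈ ℚ_5 : v_5(x) ≥ 0} and ℤ_5^× = {x ∈ ℤ_5 : v_5(x) = 0}. Here v_5(39/19) = v_5(num) − v_5(den) = 0; compare against these criteria.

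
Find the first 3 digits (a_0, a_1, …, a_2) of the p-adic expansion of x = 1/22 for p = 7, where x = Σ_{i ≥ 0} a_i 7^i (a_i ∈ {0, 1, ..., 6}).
(a_0, …, a_2) = (1, 4, 1)

v_7(1/22) = 0 (numerator and denominator both coprime to 7), so x ∈ ℤ_7^×. Compute digits iteratively via a_i = x_i mod 7, x_{i+1} = (x_i − a_i)/7, with x_0 = x:
  x_0 = 1/22;  a_0 = 1;  x_1 = (x_0 − 1)/7 = -3/22
  x_1 = -3/22;  a_1 = 4;  x_2 = (x_1 − 4)/7 = -13/22
  x_2 = -13/22;  a_2 = 1;  x_3 = (x_2 − 1)/7 = -5/22
Digits: (1, 4, 1).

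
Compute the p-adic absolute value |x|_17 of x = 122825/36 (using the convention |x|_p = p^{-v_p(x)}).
|122825/36|_17 = 1/4913

Step 1 — compute v_17(x) by factoring powers of 17 out of the numerator and denominator: v_17(122825/36) = 3. Step 2 — apply |x|_p = p^{-v_p(x)} = 17^{-3} = 1/4913.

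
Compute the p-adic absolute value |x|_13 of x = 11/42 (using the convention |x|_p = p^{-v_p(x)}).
|11/42|_13 = 1

Step 1 — compute v_13(x) by factoring powers of 13 out of the numerator and denominator: v_13(11/42) = 0. Step 2 — apply |x|_p = p^{-v_p(x)} = 13^{0} = 1.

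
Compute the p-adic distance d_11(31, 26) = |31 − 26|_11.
d_11(31, 26) = 1

Step 1 — x − y = 31 − 26 = 5. Step 2 — v_11(5) = 0 (factor: 5 = (11^0 · 5); the sign does not affect v_p). Step 3 — |x − y|_11 = 11^{0} = 1.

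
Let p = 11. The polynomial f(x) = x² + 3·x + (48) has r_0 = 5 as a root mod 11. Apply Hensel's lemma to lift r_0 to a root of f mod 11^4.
r_3 = 566 (mod 14641)

Hensel: r_{i+1} = r_i − f(r_i)·(f′(r_i))^{-1} mod 11^{i+2}, f′(x) = 2x + 3. Iterate:
  r_0 = 5 (mod 11)
  r_1 = 82 (mod 121)
  r_2 = 566 (mod 1331)
  r_3 = 566 (mod 14641)
Final: r = 566 satisfies f(r) ≡ 0 mod 11^4.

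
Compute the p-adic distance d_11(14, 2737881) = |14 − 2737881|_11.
d_11(14, 2737881) = 1/161051

Step 1 — x − y = 14 − 2737881 = -2737867. Step 2 — v_11(-2737867) = 5 (factor: -2737867 = −(11^5 · 17); the sign does not affect v_p). Step 3 — |x − y|_11 = 11^{-5} = 1/161051.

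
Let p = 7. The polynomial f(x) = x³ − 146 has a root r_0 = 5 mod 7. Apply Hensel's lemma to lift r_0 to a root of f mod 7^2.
r_1 = 19 (mod 49)

Hensel: r_{i+1} = r_i − f(r_i)/f′(r_i) mod 7^{i+2}, where f′(x) = 3x². Iterate:
  r_0 = 5 (mod 7)
  r_1 = 19 (mod 49)
Final: r = 19 with f(r) ≡ 0 mod 7^2.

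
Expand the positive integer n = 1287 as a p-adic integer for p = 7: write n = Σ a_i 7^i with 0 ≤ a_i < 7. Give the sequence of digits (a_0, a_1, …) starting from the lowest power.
(a_0, a_1, …) = (6, 1, 5, 3)

Repeated division by 7 gives the digits low-to-high: 1287 = 6 + 1·7^1 + 5·7^2 + 3·7^3. Digit sequence: (6, 1, 5, 3).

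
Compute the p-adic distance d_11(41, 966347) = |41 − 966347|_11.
d_11(41, 966347) = 1/161051

Step 1 — x − y = 41 − 966347 = -966306. Step 2 — v_11(-966306) = 5 (factor: -966306 = −(11^5 · 6); the sign does not affect v_p). Step 3 — |x − y|_11 = 11^{-5} = 1/161051.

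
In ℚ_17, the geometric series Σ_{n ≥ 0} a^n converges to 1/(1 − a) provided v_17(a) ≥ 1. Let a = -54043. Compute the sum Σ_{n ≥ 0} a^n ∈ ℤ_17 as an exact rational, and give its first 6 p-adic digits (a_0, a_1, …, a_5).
Σ a^n = 1/(1 − a) = 1/54044;  first 6 digits = (1, 0, 0, 6, 16, 16)

v_17(a) = 3 ≥ 1, so the series converges in ℤ_17 to 1/(1 − a) = 1/(1 − (-54043)) = 1/54044. Expand this rational in ℤ_17: compute digits iteratively via d_i = x_i mod 17, x_{i+1} = (x_i − d_i)/17. The first 6 digits are (1, 0, 0, 6, 16, 16).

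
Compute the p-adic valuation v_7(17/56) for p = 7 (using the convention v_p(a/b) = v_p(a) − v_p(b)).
v_7(17/56) = -1

Factor powers of 7 from the numerator and denominator of the reduced fraction: 17 = 7^0 · 17 and 56 = 7^1 · 8. Apply v_p(a/b) = v_p(a) − v_p(b): v_7(17/56) = 0 − 1 = -1.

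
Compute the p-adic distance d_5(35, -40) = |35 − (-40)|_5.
d_5(35, -40) = 1/25

Step 1 — x − y = 35 − (-40) = 75. Step 2 — v_5(75) = 2 (factor: 75 = (5^2 · 3); the sign does not affect v_p). Step 3 — |x − y|_5 = 5^{-2} = 1/25.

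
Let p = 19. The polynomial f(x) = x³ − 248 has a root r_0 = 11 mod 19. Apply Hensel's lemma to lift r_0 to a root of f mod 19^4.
r_3 = 64630 (mod 130321)

Hensel: r_{i+1} = r_i − f(r_i)/f′(r_i) mod 19^{i+2}, where f′(x) = 3x². Iterate:
  r_0 = 11 (mod 19)
  r_1 = 11 (mod 361)
  r_2 = 2899 (mod 6859)
  r_3 = 64630 (mod 130321)
Final: r = 64630 with f(r) ≡ 0 mod 19^4.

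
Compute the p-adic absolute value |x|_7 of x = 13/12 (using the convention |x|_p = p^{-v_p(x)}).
|13/12|_7 = 1

Step 1 — compute v_7(x) by factoring powers of 7 out of the numerator and denominator: v_7(13/12) = 0. Step 2 — apply |x|_p = p^{-v_p(x)} = 7^{0} = 1.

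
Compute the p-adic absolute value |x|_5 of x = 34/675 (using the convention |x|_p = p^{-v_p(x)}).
|34/675|_5 = 25

Step 1 — compute v_5(x) by factoring powers of 5 out of the numerator and denominator: v_5(34/675) = -2. Step 2 — apply |x|_p = p^{-v_p(x)} = 5^{2} = 25.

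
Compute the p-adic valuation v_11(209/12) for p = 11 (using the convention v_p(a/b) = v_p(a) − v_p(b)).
v_11(209/12) = 1

Factor powers of 11 from the numerator and denominator of the reduced fraction: 209 = 11^1 · 19 and 12 = 11^0 · 12. Apply v_p(a/b) = v_p(a) − v_p(b): v_11(209/12) = 1 − 0 = 1.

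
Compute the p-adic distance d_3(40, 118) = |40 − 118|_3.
d_3(40, 118) = 1/3

Step 1 — x − y = 40 − 118 = -78. Step 2 — v_3(-78) = 1 (factor: -78 = −(3^1 · 26); the sign does not affect v_p). Step 3 — |x − y|_3 = 3^{-1} = 1/3.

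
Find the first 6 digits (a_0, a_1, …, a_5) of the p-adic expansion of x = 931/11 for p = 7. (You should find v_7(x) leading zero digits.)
(a_0, …, a_5) = (0, 0, 3, 3, 4, 0)

v_7(931/11) = 2, so a_0 = ... = a_1 = 0. Factor out: x = 7^2 · u with u = 19/11 a unit in ℤ_7. Expand u iteratively via a_{v+i} = u_i mod 7, u_{i+1} = (u_i − a_{v+i})/7:
  u_0 = 19/11;  a_2 = 3;  u_1 = (u_0 − 3)/7 = -2/11
  u_1 = -2/11;  a_3 = 3;  u_2 = (u_1 − 3)/7 = -5/11
  u_2 = -5/11;  a_4 = 4;  u_3 = (u_2 − 4)/7 = -7/11
  u_3 = -7/11;  a_5 = 0;  u_4 = (u_3 − 0)/7 = -1/11
Digits: (0, 0, 3, 3, 4, 0).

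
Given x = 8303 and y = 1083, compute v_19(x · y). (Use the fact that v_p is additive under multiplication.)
v_19(8992149) = 4

v_p(x) = 2 (factor: 8303 = 19^2 · 23); v_p(y) = 2 (factor: 1083 = 19^2 · 3). Additivity: v_p(xy) = v_p(x) + v_p(y) = 2 + 2 = 4. (Direct check: xy = 8992149 = 19^4 · (69).)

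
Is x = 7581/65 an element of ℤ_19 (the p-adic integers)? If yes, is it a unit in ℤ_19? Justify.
x ∈ ℤ_19 but not a unit; v_19(x) = 2 > 0

ℤ_19 = {x ∈ ℚ_19 : v_19(x) ≥ 0} and ℤ_19^× = {x ∈ ℤ_19 : v_19(x) = 0}. Here v_19(7581/65) = v_19(num) − v_19(den) = 2; compare against these criteria.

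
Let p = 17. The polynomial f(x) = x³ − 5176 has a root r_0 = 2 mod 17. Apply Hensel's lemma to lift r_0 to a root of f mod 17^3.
r_2 = 4864 (mod 4913)

Hensel: r_{i+1} = r_i − f(r_i)/f′(r_i) mod 17^{i+2}, where f′(x) = 3x². Iterate:
  r_0 = 2 (mod 17)
  r_1 = 240 (mod 289)
  r_2 = 4864 (mod 4913)
Final: r = 4864 with f(r) ≡ 0 mod 17^3.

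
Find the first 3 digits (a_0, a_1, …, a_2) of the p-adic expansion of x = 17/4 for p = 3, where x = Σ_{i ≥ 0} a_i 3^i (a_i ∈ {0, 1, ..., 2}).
(a_0, …, a_2) = (2, 0, 1)

v_3(17/4) = 0 (numerator and denominator both coprime to 3), so x ∈ ℤ_3^×. Compute digits iteratively via a_i = x_i mod 3, x_{i+1} = (x_i − a_i)/3, with x_0 = x:
  x_0 = 17/4;  a_0 = 2;  x_1 = (x_0 − 2)/3 = 3/4
  x_1 = 3/4;  a_1 = 0;  x_2 = (x_1 − 0)/3 = 1/4
  x_2 = 1/4;  a_2 = 1;  x_3 = (x_2 − 1)/3 = -1/4
Digits: (2, 0, 1).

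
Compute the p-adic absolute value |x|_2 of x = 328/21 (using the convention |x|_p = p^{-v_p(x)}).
|328/21|_2 = 1/8

Step 1 — compute v_2(x) by factoring powers of 2 out of the numerator and denominator: v_2(328/21) = 3. Step 2 — apply |x|_p = p^{-v_p(x)} = 2^{-3} = 1/8.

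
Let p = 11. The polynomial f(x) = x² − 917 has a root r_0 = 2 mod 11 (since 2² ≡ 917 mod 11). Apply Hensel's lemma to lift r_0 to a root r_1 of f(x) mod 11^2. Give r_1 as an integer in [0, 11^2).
r_1 = 79 (mod 121)

Hensel's recurrence: r_{i+1} = r_i − f(r_i)·(f′(r_i))^{-1} mod 11^{i+2}, with f′(x) = 2x. Iterate:
  r_0 = 2 (mod 11)
  r_1 = 79 (mod 121)
Final: r_1 = 79, and one checks f(r_1) ≡ 0 mod 11^2.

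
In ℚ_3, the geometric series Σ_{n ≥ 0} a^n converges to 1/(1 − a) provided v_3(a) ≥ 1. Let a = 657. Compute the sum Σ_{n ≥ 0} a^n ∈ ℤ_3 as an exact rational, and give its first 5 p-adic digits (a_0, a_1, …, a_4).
Σ a^n = 1/(1 − a) = -1/656;  first 5 digits = (1, 0, 1, 0, 0)

v_3(a) = 2 ≥ 1, so the series converges in ℤ_3 to 1/(1 − a) = 1/(1 − 657) = -1/656. Expand this rational in ℤ_3: compute digits iteratively via d_i = x_i mod 3, x_{i+1} = (x_i − d_i)/3. The first 5 digits are (1, 0, 1, 0, 0).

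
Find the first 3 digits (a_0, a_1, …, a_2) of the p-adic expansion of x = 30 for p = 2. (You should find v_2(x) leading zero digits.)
(a_0, …, a_2) = (0, 1, 1)

v_2(30) = 1, so a_0 = ... = a_0 = 0. Factor out: x = 2^1 · u with u = 15 a unit in ℤ_2. Expand u iteratively via a_{v+i} = u_i mod 2, u_{i+1} = (u_i − a_{v+i})/2:
  u_0 = 15;  a_1 = 1;  u_1 = (u_0 − 1)/2 = 7
  u_1 = 7;  a_2 = 1;  u_2 = (u_1 − 1)/2 = 3
Digits: (0, 1, 1).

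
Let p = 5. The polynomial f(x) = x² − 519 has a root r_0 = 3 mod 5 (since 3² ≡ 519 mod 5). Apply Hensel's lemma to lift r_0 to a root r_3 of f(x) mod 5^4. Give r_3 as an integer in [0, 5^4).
r_3 = 363 (mod 625)

Hensel's recurrence: r_{i+1} = r_i − f(r_i)·(f′(r_i))^{-1} mod 5^{i+2}, with f′(x) = 2x. Iterate:
  r_0 = 3 (mod 5)
  r_1 = 13 (mod 25)
  r_2 = 113 (mod 125)
  r_3 = 363 (mod 625)
Final: r_3 = 363, and one checks f(r_3) ≡ 0 mod 5^4.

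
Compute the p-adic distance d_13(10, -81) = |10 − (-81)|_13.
d_13(10, -81) = 1/13

Step 1 — x − y = 10 − (-81) = 91. Step 2 — v_13(91) = 1 (factor: 91 = (13^1 · 7); the sign does not affect v_p). Step 3 — |x − y|_13 = 13^{-1} = 1/13.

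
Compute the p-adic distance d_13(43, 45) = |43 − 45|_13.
d_13(43, 45) = 1

Step 1 — x − y = 43 − 45 = -2. Step 2 — v_13(-2) = 0 (factor: -2 = −(13^0 · 2); the sign does not affect v_p). Step 3 — |x − y|_13 = 13^{0} = 1.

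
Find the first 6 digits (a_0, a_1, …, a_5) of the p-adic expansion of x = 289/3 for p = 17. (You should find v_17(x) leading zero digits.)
(a_0, …, a_5) = (0, 0, 6, 11, 5, 11)

v_17(289/3) = 2, so a_0 = ... = a_1 = 0. Factor out: x = 17^2 · u with u = 1/3 a unit in ℤ_17. Expand u iteratively via a_{v+i} = u_i mod 17, u_{i+1} = (u_i − a_{v+i})/17:
  u_0 = 1/3;  a_2 = 6;  u_1 = (u_0 − 6)/17 = -1/3
  u_1 = -1/3;  a_3 = 11;  u_2 = (u_1 − 11)/17 = -2/3
  u_2 = -2/3;  a_4 = 5;  u_3 = (u_2 − 5)/17 = -1/3
  u_3 = -1/3;  a_5 = 11;  u_4 = (u_3 − 11)/17 = -2/3
Digits: (0, 0, 6, 11, 5, 11).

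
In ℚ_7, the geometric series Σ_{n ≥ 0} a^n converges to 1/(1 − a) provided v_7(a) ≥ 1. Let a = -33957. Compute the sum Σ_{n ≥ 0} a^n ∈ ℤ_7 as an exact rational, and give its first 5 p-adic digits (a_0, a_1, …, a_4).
Σ a^n = 1/(1 − a) = 1/33958;  first 5 digits = (1, 0, 0, 6, 6)

v_7(a) = 3 ≥ 1, so the series converges in ℤ_7 to 1/(1 − a) = 1/(1 − (-33957)) = 1/33958. Expand this rational in ℤ_7: compute digits iteratively via d_i = x_i mod 7, x_{i+1} = (x_i − d_i)/7. The first 5 digits are (1, 0, 0, 6, 6).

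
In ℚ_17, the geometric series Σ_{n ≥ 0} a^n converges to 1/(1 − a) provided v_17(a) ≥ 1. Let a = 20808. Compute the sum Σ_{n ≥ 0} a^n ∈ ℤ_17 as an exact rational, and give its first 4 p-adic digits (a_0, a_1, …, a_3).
Σ a^n = 1/(1 − a) = -1/20807;  first 4 digits = (1, 0, 4, 4)

v_17(a) = 2 ≥ 1, so the series converges in ℤ_17 to 1/(1 − a) = 1/(1 − 20808) = -1/20807. Expand this rational in ℤ_17: compute digits iteratively via d_i = x_i mod 17, x_{i+1} = (x_i − d_i)/17. The first 4 digits are (1, 0, 4, 4).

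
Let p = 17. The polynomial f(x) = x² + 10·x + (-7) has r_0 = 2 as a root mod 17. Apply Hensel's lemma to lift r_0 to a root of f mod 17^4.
r_3 = 7329 (mod 83521)

Hensel: r_{i+1} = r_i − f(r_i)·(f′(r_i))^{-1} mod 17^{i+2}, f′(x) = 2x + 10. Iterate:
  r_0 = 2 (mod 17)
  r_1 = 104 (mod 289)
  r_2 = 2416 (mod 4913)
  r_3 = 7329 (mod 83521)
Final: r = 7329 satisfies f(r) ≡ 0 mod 17^4.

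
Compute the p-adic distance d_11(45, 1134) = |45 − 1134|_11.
d_11(45, 1134) = 1/121

Step 1 — x − y = 45 − 1134 = -1089. Step 2 — v_11(-1089) = 2 (factor: -1089 = −(11^2 · 9); the sign does not affect v_p). Step 3 — |x − y|_11 = 11^{-2} = 1/121.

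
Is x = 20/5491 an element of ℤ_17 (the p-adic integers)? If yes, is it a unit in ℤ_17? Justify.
x ∉ ℤ_17 (v_17(x) = -2 < 0)

ℤ_17 = {x ∈ ℚ_17 : v_17(x) ≥ 0} and ℤ_17^× = {x ∈ ℤ_17 : v_17(x) = 0}. Here v_17(20/5491) = v_17(num) − v_17(den) = -2; compare against these criteria.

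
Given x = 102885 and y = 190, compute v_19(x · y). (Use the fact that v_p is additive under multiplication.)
v_19(19548150) = 4

v_p(x) = 3 (factor: 102885 = 19^3 · 15); v_p(y) = 1 (factor: 190 = 19^1 · 10). Additivity: v_p(xy) = v_p(x) + v_p(y) = 3 + 1 = 4. (Direct check: xy = 19548150 = 19^4 · (150).)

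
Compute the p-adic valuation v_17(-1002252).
v_17(-1002252) = 4

v_17(n) is the largest exponent k such that 17^k divides n. Factor out: -1002252 = -17^4 · 12. (Sign doesn't affect v_p.) So v_17(-1002252) = 4.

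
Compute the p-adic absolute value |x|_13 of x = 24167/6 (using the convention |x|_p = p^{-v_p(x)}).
|24167/6|_13 = 1/2197

Step 1 — compute v_13(x) by factoring powers of 13 out of the numerator and denominator: v_13(24167/6) = 3. Step 2 — apply |x|_p = p^{-v_p(x)} = 13^{-3} = 1/2197.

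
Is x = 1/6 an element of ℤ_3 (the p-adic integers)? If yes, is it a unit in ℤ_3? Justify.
x ∉ ℤ_3 (v_3(x) = -1 < 0)

ℤ_3 = {x ∈ ℚ_3 : v_3(x) ≥ 0} and ℤ_3^× = {x ∈ ℤ_3 : v_3(x) = 0}. Here v_3(1/6) = v_3(num) − v_3(den) = -1; compare against these criteria.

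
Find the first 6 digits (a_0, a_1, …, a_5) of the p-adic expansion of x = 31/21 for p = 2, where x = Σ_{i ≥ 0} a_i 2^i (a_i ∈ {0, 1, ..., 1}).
(a_0, …, a_5) = (1, 1, 0, 0, 0, 1)

v_2(31/21) = 0 (numerator and denominator both coprime to 2), so x ∈ ℤ_2^×. Compute digits iteratively via a_i = x_i mod 2, x_{i+1} = (x_i − a_i)/2, with x_0 = x:
  x_0 = 31/21;  a_0 = 1;  x_1 = (x_0 − 1)/2 = 5/21
  x_1 = 5/21;  a_1 = 1;  x_2 = (x_1 − 1)/2 = -8/21
  x_2 = -8/21;  a_2 = 0;  x_3 = (x_2 − 0)/2 = -4/21
  x_3 = -4/21;  a_3 = 0;  x_4 = (x_3 − 0)/2 = -2/21
  x_4 = -2/21;  a_4 = 0;  x_5 = (x_4 − 0)/2 = -1/21
  x_5 = -1/21;  a_5 = 1;  x_6 = (x_5 − 1)/2 = -11/21
Digits: (1, 1, 0, 0, 0, 1).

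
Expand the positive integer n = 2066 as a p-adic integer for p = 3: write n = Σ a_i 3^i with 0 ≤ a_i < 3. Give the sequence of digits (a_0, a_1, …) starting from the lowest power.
(a_0, a_1, …) = (2, 1, 1, 1, 1, 2, 2)

Repeated division by 3 gives the digits low-to-high: 2066 = 2 + 1·3^1 + 1·3^2 + 1·3^3 + 1·3^4 + 2·3^5 + 2·3^6. Digit sequence: (2, 1, 1, 1, 1, 2, 2).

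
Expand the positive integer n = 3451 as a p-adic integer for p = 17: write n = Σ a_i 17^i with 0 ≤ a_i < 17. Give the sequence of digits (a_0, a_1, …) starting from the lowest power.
(a_0, a_1, …) = (0, 16, 11)

Repeated division by 17 gives the digits low-to-high: 3451 = 16·17^1 + 11·17^2. Digit sequence: (0, 16, 11).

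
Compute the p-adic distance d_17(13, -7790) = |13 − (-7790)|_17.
d_17(13, -7790) = 1/289

Step 1 — x − y = 13 − (-7790) = 7803. Step 2 — v_17(7803) = 2 (factor: 7803 = (17^2 · 27); the sign does not affect v_p). Step 3 — |x − y|_17 = 17^{-2} = 1/289.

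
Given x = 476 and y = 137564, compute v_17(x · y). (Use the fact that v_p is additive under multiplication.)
v_17(65480464) = 4

v_p(x) = 1 (factor: 476 = 17^1 · 28); v_p(y) = 3 (factor: 137564 = 17^3 · 28). Additivity: v_p(xy) = v_p(x) + v_p(y) = 1 + 3 = 4. (Direct check: xy = 65480464 = 17^4 · (784).)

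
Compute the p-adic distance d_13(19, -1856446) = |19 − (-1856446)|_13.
d_13(19, -1856446) = 1/371293

Step 1 — x − y = 19 − (-1856446) = 1856465. Step 2 — v_13(1856465) = 5 (factor: 1856465 = (13^5 · 5); the sign does not affect v_p). Step 3 — |x − y|_13 = 13^{-5} = 1/371293.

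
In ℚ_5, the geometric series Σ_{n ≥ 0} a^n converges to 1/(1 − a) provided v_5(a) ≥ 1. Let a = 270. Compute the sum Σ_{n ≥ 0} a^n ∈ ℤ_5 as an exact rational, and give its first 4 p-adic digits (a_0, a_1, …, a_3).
Σ a^n = 1/(1 − a) = -1/269;  first 4 digits = (1, 4, 1, 4)

v_5(a) = 1 ≥ 1, so the series converges in ℤ_5 to 1/(1 − a) = 1/(1 − 270) = -1/269. Expand this rational in ℤ_5: compute digits iteratively via d_i = x_i mod 5, x_{i+1} = (x_i − d_i)/5. The first 4 digits are (1, 4, 1, 4).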